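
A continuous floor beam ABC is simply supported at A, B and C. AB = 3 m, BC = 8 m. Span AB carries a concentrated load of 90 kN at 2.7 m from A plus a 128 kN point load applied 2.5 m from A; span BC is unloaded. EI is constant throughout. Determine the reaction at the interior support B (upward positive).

R_B = 196.7 kN

Insert a hinge at B; M_B is the redundant, and each span becomes simply supported.
End slopes at the hinge B, treating each span as simply supported:
  span AB: point load 90 at a = 2.7: Pab(L + a)/(6LEI) = 23.09/EI
  span AB: point load 128 at a = 2.5: Pab(L + a)/(6LEI) = 48.89/EI
  relative rotation θ_0 = (71.97 + 0)/EI = 71.97/EI
A unit hogging moment at B produces rotation L₁/(3EI) + L₂/(3EI) = 3.667/EI.
Slope continuity at B: θ_0 = M_B·3.667/EI, so M_B = 71.97/3.667 = 19.63 kN·m (hogging).
Span AB, ΣM about A with M_B applied at B: R_B^{AB}·3 = 563 + 19.63, so R_B^{AB} = 194.2 kN and R_A = 218 − 194.2 = 23.79 kN.
Span BC, ΣM about C: R_B^{BC}·8 = 0 + 19.63, so R_B^{BC} = 2.454 kN and R_C = 0 − 2.454 = -2.454 kN.
R_B = 194.2 + 2.454 = 196.7 kN.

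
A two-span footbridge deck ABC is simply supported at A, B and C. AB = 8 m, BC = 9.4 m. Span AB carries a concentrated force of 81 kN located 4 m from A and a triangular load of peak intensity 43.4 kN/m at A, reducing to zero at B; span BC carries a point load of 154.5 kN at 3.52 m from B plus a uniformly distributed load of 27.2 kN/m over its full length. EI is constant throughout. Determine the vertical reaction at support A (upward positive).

Take M_B as the redundant. Released structure: two simple spans AB and BC with a hinge at B.
Discontinuity in slope at B on the released structure — sum the simple-span end rotations:
  span AB: point load 81 at a = 4: Pab(L + a)/(6LEI) = 324/EI
  span AB: triangular load, peak 43.4: 7w₀L³/(360EI) = 432.1/EI
  span BC: point load 154.5 at a = 3.52: Pab(L + b)/(6LEI) = 866.3/EI
  span BC: UDL 27.2: wL³/(24EI) = 941.3/EI
  relative rotation θ_0 = (756.1 + 1808)/EI = 2564/EI
A unit hogging moment at B produces rotation L₁/(3EI) + L₂/(3EI) = 5.8/EI.
Slope continuity at B: θ_0 = M_B·5.8/EI, so M_B = 2564/5.8 = 442 kN·m (hogging).
Span AB, ΣM about A with M_B applied at B: R_B^{AB}·8 = 786.9 + 442, so R_B^{AB} = 153.6 kN and R_A = 254.6 − 153.6 = 101 kN.

R_A = 101 kN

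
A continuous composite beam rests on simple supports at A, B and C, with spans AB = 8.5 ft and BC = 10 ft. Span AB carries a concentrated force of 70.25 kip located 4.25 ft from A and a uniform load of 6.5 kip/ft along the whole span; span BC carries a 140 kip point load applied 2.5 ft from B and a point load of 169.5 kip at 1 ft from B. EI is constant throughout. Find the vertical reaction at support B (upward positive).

Take M_B as the redundant. Released structure: two simple spans AB and BC with a hinge at B.
Discontinuity in slope at B on the released structure — sum the simple-span end rotations:
  span AB: point load 70.25 at a = 4.25: Pab(L + a)/(6LEI) = 317.2/EI
  span AB: UDL 6.5: wL³/(24EI) = 166.3/EI
  span BC: point load 140 at a = 2.5: Pab(L + b)/(6LEI) = 765.6/EI
  span BC: point load 169.5 at a = 1: Pab(L + b)/(6LEI) = 483.1/EI
  relative rotation θ_0 = (483.5 + 1249)/EI = 1732/EI
A unit hogging moment at B produces rotation L₁/(3EI) + L₂/(3EI) = 6.167/EI.
Compatibility: M_B·(L₁+L₂)/(3EI) = θ_0, giving M_B = 280.9 kip·ft (hogging).
Span AB, ΣM about A with M_B applied at B: R_B^{AB}·8.5 = 533.4 + 280.9, so R_B^{AB} = 95.8 kip and R_A = 125.5 − 95.8 = 29.7 kip.
Span BC, ΣM about C: R_B^{BC}·10 = 2576 + 280.9, so R_B^{BC} = 285.6 kip and R_C = 309.5 − 285.6 = 23.86 kip.
R_B = 95.8 + 285.6 = 381.4 kip.

R_B = 381.4 kip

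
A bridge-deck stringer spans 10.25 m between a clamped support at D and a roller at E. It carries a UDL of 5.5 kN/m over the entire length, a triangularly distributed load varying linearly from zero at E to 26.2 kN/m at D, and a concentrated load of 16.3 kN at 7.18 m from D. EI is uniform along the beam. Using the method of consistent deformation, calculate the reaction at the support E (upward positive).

Remove the prop at E; the released (primary) structure is a cantilever built in at D.
Downward deflection at the released point E due to the loads:
  UDL 5.5: wL⁴/(8EI) = 7589/EI
  triangular load, peak 26.2 at the fixed end: w₀L⁴/(30EI) = 9640/EI
  point load 16.3 at a = 7.18: Pa²(3L − a)/(6EI) = 3301/EI
  δ_0 = 20530/EI
Flexibility coefficient — unit upward force at E: δ_{EE} = L³/(3EI) = 359/EI.
Compatibility at E: δ_0 − R_E·δ_{EE} = 0, so R_E = 20530/359 = 57.19 kN.

R_E = 57.19 kN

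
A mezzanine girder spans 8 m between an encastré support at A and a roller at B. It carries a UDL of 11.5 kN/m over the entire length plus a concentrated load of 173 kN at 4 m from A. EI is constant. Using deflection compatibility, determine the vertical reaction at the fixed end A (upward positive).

Remove the prop at B; the released (primary) structure is a cantilever built in at A.
Deflection at B on the released cantilever, summing each load's contribution:
  UDL 11.5: wL⁴/(8EI) = 5888/EI
  point load 173 at a = 4: Pa²(3L − a)/(6EI) = 9227/EI
  δ_0 = 15115/EI
Tip deflection under a unit load at B: L³/(3EI) = 170.7/EI.
The prop prevents deflection at B: R_B = δ_0/δ_{BB} = 15115/170.7 = 88.56 kN.
Vertical equilibrium: R_A = ΣP − R_B = 265 − 88.56 = 176.4 kN.

R_A = 176.4 kN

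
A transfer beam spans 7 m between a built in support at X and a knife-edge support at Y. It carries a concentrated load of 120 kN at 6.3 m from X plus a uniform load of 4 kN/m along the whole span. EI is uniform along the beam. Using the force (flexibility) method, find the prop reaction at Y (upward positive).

R_Y = 112.6 kN

Release the roller at Y. Primary structure: cantilever fixed at X.
Deflection at Y on the released cantilever, summing each load's contribution:
  point load 120 at a = 6.3: Pa²(3L − a)/(6EI) = 11669/EI
  UDL 4: wL⁴/(8EI) = 1200/EI
  δ_0 = 12869/EI
Flexibility coefficient — unit upward force at Y: δ_{YY} = L³/(3EI) = 114.3/EI.
Compatibility at Y: δ_0 − R_Y·δ_{YY} = 0, so R_Y = 12869/114.3 = 112.6 kN.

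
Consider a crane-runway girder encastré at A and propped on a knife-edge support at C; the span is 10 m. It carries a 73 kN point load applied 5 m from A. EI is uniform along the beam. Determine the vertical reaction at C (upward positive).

Remove the prop at C; the released (primary) structure is a cantilever built in at A.
Deflection at C on the released cantilever, summing each load's contribution:
  point load 73 at a = 5: Pa²(3L − a)/(6EI) = 7604/EI
Tip deflection under a unit load at C: L³/(3EI) = 333.3/EI.
The prop prevents deflection at C: R_C = δ_0/δ_{CC} = 7604/333.3 = 22.81 kN.

R_C = 22.81 kN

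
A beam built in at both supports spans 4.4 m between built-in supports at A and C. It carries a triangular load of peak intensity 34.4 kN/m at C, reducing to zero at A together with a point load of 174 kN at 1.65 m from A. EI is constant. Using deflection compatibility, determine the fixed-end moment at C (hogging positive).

M_C = 100.6 kN·m

Take the two fixed-end moments M_A, M_C as redundants; the released structure is the simple span AC.
Simple-span end rotations at A and C under the given loads:
  at A: triangular load, peak 34.4: 7w₀L³/(360EI) = 56.98/EI
  at C: triangular load, peak 34.4: w₀L³/(45EI) = 65.12/EI
  at A: point load 174 at a = 1.65: Pab(L + b)/(6LEI) = 213.8/EI
  at C: point load 174 at a = 1.65: Pab(L + a)/(6LEI) = 180.9/EI
  θ_A0 = 270.8/EI,  θ_C0 = 246.1/EI
Flexibility coefficients: a unit moment at one end gives L/(3EI) there and L/(6EI) at the far end, so f₁₁ = f₂₂ = 1.467/EI and f₁₂ = f₂₁ = 0.7333/EI.
Compatibility — zero rotation at each built-in end:
  1.467 M_A + 0.7333 M_C = 270.8
  0.7333 M_A + 1.467 M_C = 246.1
Solving the pair gives M_A = 134.3 kN·m and M_C = 100.6 kN·m (hogging).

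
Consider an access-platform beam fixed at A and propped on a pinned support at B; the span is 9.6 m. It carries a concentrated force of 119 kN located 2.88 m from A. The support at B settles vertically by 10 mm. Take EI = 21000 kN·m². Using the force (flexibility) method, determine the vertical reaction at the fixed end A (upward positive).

Choose R_B as the redundant. The primary structure is the cantilever fixed at A.
Deflection at B on the released cantilever, summing each load's contribution:
  point load 119 at a = 2.88: Pa²(3L − a)/(6EI) = 4264/EI
Flexibility coefficient — unit upward force at B: δ_{BB} = L³/(3EI) = 294.9/EI.
With EI = 21000 kN·m²: δ_0 = 0.20305 m and δ_{BB} = 0.014043 m/kN.
Compatibility — the beam at B must follow the support down by 0.01 m: δ_0 − R_B·δ_{BB} = 0.01, so R_B = (0.20305 − 0.01)/0.014043 = 13.75 kN.
Vertical equilibrium: R_A = ΣP − R_B = 119 − 13.75 = 105.3 kN.

R_A = 105.3 kN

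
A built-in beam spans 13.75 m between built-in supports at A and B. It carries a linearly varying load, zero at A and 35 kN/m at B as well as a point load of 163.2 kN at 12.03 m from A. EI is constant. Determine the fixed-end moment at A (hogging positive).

M_A = 251.3 kN·m

Take the two fixed-end moments M_A, M_B as redundants; the released structure is the simple span AB.
End rotations of the released simple span under the applied load (×1/EI):
  at A: triangular load, peak 35: 7w₀L³/(360EI) = 1769/EI
  at B: triangular load, peak 35: w₀L³/(45EI) = 2022/EI
  at A: point load 163.2 at a = 12.03: Pab(L + b)/(6LEI) = 633.2/EI
  at B: point load 163.2 at a = 12.03: Pab(L + a)/(6LEI) = 1055/EI
  θ_A0 = 2402/EI,  θ_B0 = 3077/EI
Flexibility coefficients: a unit moment at one end gives L/(3EI) there and L/(6EI) at the far end, so f₁₁ = f₂₂ = 4.583/EI and f₁₂ = f₂₁ = 2.292/EI.
Compatibility — zero rotation at each built-in end:
  4.583 M_A + 2.292 M_B = 2402
  2.292 M_A + 4.583 M_B = 3077
Solving the pair gives M_A = 251.3 kN·m and M_B = 545.7 kN·m (hogging).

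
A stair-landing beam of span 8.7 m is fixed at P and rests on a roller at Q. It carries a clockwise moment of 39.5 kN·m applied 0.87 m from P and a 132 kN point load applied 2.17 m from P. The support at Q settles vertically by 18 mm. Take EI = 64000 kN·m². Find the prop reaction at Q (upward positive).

Release the roller at Q. Primary structure: cantilever fixed at P.
Primary-structure tip deflection at Q by superposition:
  clockwise couple 39.5 at a = 0.87: M₀a(2L − a)/(2EI) = 284/EI
  point load 132 at a = 2.17: Pa²(3L − a)/(6EI) = 2479/EI
  δ_0 = 2763/EI
Flexibility coefficient — unit upward force at Q: δ_{QQ} = L³/(3EI) = 219.5/EI.
With EI = 64000 kN·m²: δ_0 = 0.043173 m and δ_{QQ} = 0.00343 m/kN.
Compatibility — the beam at Q must follow the support down by 0.018 m: δ_0 − R_Q·δ_{QQ} = 0.018, so R_Q = (0.043173 − 0.018)/0.00343 = 7.34 kN.

R_Q = 7.34 kN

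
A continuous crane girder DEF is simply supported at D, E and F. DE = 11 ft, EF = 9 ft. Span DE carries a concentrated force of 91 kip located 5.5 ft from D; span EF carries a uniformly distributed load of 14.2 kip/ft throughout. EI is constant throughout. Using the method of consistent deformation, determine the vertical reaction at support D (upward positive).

R_D = 30.23 kip

Insert a hinge at E; M_E is the redundant, and each span becomes simply supported.
Discontinuity in slope at E on the released structure — sum the simple-span end rotations:
  span DE: point load 91 at a = 5.5: Pab(L + a)/(6LEI) = 688.2/EI
  span EF: UDL 14.2: wL³/(24EI) = 431.3/EI
  relative rotation θ_0 = (688.2 + 431.3)/EI = 1120/EI
A unit hogging moment at E produces rotation L₁/(3EI) + L₂/(3EI) = 6.667/EI.
Compatibility: M_E·(L₁+L₂)/(3EI) = θ_0, giving M_E = 167.9 kip·ft (hogging).
Span DE, ΣM about D with M_E applied at E: R_E^{DE}·11 = 500.5 + 167.9, so R_E^{DE} = 60.77 kip and R_D = 91 − 60.77 = 30.23 kip.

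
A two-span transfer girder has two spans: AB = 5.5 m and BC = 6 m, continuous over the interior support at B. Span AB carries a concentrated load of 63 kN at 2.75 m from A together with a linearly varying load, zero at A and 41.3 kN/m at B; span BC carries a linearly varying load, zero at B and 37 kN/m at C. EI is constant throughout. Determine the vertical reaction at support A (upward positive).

Take M_B as the redundant. Released structure: two simple spans AB and BC with a hinge at B.
Rotations at B on the released spans (each span's end-slope, ×1/EI):
  span AB: point load 63 at a = 2.75: Pab(L + a)/(6LEI) = 119.1/EI
  span AB: triangular load, peak 41.3: w₀L³/(45EI) = 152.7/EI
  span BC: triangular load, peak 37: 7w₀L³/(360EI) = 155.4/EI
  relative rotation θ_0 = (271.8 + 155.4)/EI = 427.2/EI
A unit hogging moment at B produces rotation L₁/(3EI) + L₂/(3EI) = 3.833/EI.
Compatibility: M_B·(L₁+L₂)/(3EI) = θ_0, giving M_B = 111.4 kN·m (hogging).
Span AB, ΣM about A with M_B applied at B: R_B^{AB}·5.5 = 589.7 + 111.4, so R_B^{AB} = 127.5 kN and R_A = 176.6 − 127.5 = 49.1 kN.

R_A = 49.1 kN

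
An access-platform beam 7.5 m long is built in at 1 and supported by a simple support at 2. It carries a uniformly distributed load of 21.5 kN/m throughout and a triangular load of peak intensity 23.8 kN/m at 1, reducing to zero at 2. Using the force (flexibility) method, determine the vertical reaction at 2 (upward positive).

Take the reaction at 2 as the redundant and release it; the primary structure is a cantilever fixed at 1.
Free-end deflection of the primary structure under the applied loading (downward +):
  UDL 21.5: wL⁴/(8EI) = 8503/EI
  triangular load, peak 23.8 at the fixed end: w₀L⁴/(30EI) = 2510/EI
  δ_0 = 11014/EI
Tip deflection under a unit load at 2: L³/(3EI) = 140.6/EI.
The prop prevents deflection at 2: R_2 = δ_0/δ_{22} = 11014/140.6 = 78.32 kN.

R_2 = 78.32 kN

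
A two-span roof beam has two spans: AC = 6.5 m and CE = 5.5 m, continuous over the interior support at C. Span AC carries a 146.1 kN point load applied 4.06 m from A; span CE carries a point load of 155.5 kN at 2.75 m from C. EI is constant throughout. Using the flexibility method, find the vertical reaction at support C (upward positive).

R_C = 226.6 kN

Release continuity at C by inserting a hinge; the redundant is the internal moment M_C. The primary structure is two simply-supported spans AC and CE.
End slopes at the hinge C, treating each span as simply supported:
  span AC: point load 146.1 at a = 4.06: Pab(L + a)/(6LEI) = 391.9/EI
  span CE: point load 155.5 at a = 2.75: Pab(L + b)/(6LEI) = 294/EI
  relative rotation θ_0 = (391.9 + 294)/EI = 685.9/EI
A unit hogging moment at C produces rotation L₁/(3EI) + L₂/(3EI) = 4/EI.
Slope continuity at C: θ_0 = M_C·4/EI, so M_C = 685.9/4 = 171.5 kN·m (hogging).
Span AC, ΣM about A with M_C applied at C: R_C^{AC}·6.5 = 593.2 + 171.5, so R_C^{AC} = 117.6 kN and R_A = 146.1 − 117.6 = 28.46 kN.
Span CE, ΣM about E: R_C^{CE}·5.5 = 427.6 + 171.5, so R_C^{CE} = 108.9 kN and R_E = 155.5 − 108.9 = 46.57 kN.
R_C = 117.6 + 108.9 = 226.6 kN.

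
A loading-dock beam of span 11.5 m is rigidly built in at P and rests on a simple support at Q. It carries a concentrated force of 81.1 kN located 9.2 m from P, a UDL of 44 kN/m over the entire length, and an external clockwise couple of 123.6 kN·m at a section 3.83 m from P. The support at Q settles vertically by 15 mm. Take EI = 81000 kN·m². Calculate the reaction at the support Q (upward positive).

Remove the prop at Q; the released (primary) structure is a cantilever built in at P.
Downward deflection at the released point Q due to the loads:
  point load 81.1 at a = 9.2: Pa²(3L − a)/(6EI) = 28944/EI
  UDL 44: wL⁴/(8EI) = 96195/EI
  clockwise couple 123.6 at a = 3.83: M₀a(2L − a)/(2EI) = 4537/EI
  δ_0 = 129677/EI
Flexibility coefficient — unit upward force at Q: δ_{QQ} = L³/(3EI) = 507/EI.
With EI = 81000 kN·m²: δ_0 = 1.601 m and δ_{QQ} = 0.006259 m/kN.
Compatibility — the beam at Q must follow the support down by 0.015 m: δ_0 − R_Q·δ_{QQ} = 0.015, so R_Q = (1.601 − 0.015)/0.006259 = 253.4 kN.

R_Q = 253.4 kN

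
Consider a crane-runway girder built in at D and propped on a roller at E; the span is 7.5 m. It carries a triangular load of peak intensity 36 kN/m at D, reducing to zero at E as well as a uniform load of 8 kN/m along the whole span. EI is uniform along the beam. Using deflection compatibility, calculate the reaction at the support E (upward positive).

Remove the prop at E; the released (primary) structure is a cantilever built in at D.
Primary-structure tip deflection at E by superposition:
  triangular load, peak 36 at the fixed end: w₀L⁴/(30EI) = 3797/EI
  UDL 8: wL⁴/(8EI) = 3164/EI
  δ_0 = 6961/EI
Flexibility coefficient — unit upward force at E: δ_{EE} = L³/(3EI) = 140.6/EI.
The prop prevents deflection at E: R_E = δ_0/δ_{EE} = 6961/140.6 = 49.5 kN.

R_E = 49.5 kN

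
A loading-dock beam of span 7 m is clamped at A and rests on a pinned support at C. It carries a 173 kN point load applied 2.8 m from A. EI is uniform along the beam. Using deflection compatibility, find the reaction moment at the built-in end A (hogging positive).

M_A = 232.5 kN·m

Take the reaction at C as the redundant and release it; the primary structure is a cantilever fixed at A.
Downward deflection at the released point C due to the loads:
  point load 173 at a = 2.8: Pa²(3L − a)/(6EI) = 4114/EI
Tip deflection under a unit load at C: L³/(3EI) = 114.3/EI.
The prop prevents deflection at C: R_C = δ_0/δ_{CC} = 4114/114.3 = 35.98 kN.
Moment equilibrium about A: M_A = Σ(load moments about A) − R_C·L = 484.4 − 35.98×7 = 232.5 kN·m.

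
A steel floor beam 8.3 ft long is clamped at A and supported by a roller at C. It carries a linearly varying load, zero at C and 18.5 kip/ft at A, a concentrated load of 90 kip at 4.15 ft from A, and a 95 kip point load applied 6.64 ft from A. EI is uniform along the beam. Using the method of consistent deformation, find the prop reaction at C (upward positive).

R_C = 110.4 kip

Remove the prop at C; the released (primary) structure is a cantilever built in at A.
Downward deflection at the released point C due to the loads:
  triangular load, peak 18.5 at the fixed end: w₀L⁴/(30EI) = 2927/EI
  point load 90 at a = 4.15: Pa²(3L − a)/(6EI) = 5361/EI
  point load 95 at a = 6.64: Pa²(3L − a)/(6EI) = 12747/EI
  δ_0 = 21034/EI
Tip deflection under a unit load at C: L³/(3EI) = 190.6/EI.
Compatibility at C: δ_0 − R_C·δ_{CC} = 0, so R_C = 21034/190.6 = 110.4 kip.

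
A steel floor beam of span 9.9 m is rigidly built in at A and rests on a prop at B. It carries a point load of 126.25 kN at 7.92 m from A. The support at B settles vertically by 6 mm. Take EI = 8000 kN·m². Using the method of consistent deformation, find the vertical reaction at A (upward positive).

Take the reaction at B as the redundant and release it; the primary structure is a cantilever fixed at A.
Free-end deflection of the primary structure under the applied loading (downward +):
  point load 126.25 at a = 7.92: Pa²(3L − a)/(6EI) = 28747/EI
Flexibility coefficient — unit upward force at B: δ_{BB} = L³/(3EI) = 323.4/EI.
With EI = 8000 kN·m²: δ_0 = 3.5933 m and δ_{BB} = 0.040429 m/kN.
Compatibility — the beam at B must follow the support down by 0.006 m: δ_0 − R_B·δ_{BB} = 0.006, so R_B = (3.5933 − 0.006)/0.040429 = 88.73 kN.
Vertical equilibrium: R_A = ΣP − R_B = 126.2 − 88.73 = 37.52 kN.

R_A = 37.52 kN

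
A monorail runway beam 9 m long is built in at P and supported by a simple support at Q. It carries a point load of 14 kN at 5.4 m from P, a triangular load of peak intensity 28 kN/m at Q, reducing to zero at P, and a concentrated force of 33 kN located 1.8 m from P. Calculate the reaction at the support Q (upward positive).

R_Q = 77.2 kN

Choose R_Q as the redundant. The primary structure is the cantilever fixed at P.
Free-end deflection of the primary structure under the applied loading (downward +):
  point load 14 at a = 5.4: Pa²(3L − a)/(6EI) = 1470/EI
  triangular load, peak 28 at the free end: 11w₀L⁴/(120EI) = 16840/EI
  point load 33 at a = 1.8: Pa²(3L − a)/(6EI) = 449.1/EI
  δ_0 = 18759/EI
Tip deflection under a unit load at Q: L³/(3EI) = 243/EI.
Compatibility at Q: δ_0 − R_Q·δ_{QQ} = 0, so R_Q = 18759/243 = 77.2 kN.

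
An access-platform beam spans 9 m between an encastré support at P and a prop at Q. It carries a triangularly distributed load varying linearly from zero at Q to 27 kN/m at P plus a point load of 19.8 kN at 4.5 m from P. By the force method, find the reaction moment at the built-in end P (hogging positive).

Choose R_Q as the redundant. The primary structure is the cantilever fixed at P.
Free-end deflection of the primary structure under the applied loading (downward +):
  triangular load, peak 27 at the fixed end: w₀L⁴/(30EI) = 5905/EI
  point load 19.8 at a = 4.5: Pa²(3L − a)/(6EI) = 1504/EI
  δ_0 = 7408/EI
Flexibility coefficient — unit upward force at Q: δ_{QQ} = L³/(3EI) = 243/EI.
Compatibility at Q: δ_0 − R_Q·δ_{QQ} = 0, so R_Q = 7408/243 = 30.49 kN.
Moment equilibrium about P: M_P = Σ(load moments about P) − R_Q·L = 453.6 − 30.49×9 = 179.2 kN·m.

M_P = 179.2 kN·m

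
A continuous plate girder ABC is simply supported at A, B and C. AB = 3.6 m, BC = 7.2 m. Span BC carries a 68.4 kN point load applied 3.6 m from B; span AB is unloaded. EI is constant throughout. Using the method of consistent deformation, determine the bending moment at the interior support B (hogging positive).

M_B = 61.56 kN·m

Take M_B as the redundant. Released structure: two simple spans AB and BC with a hinge at B.
End slopes at the hinge B, treating each span as simply supported:
  span BC: point load 68.4 at a = 3.6: Pab(L + b)/(6LEI) = 221.6/EI
  relative rotation θ_0 = (0 + 221.6)/EI = 221.6/EI
A unit hogging moment at B produces rotation L₁/(3EI) + L₂/(3EI) = 3.6/EI.
Slope continuity at B: θ_0 = M_B·3.6/EI, so M_B = 221.6/3.6 = 61.56 kN·m (hogging).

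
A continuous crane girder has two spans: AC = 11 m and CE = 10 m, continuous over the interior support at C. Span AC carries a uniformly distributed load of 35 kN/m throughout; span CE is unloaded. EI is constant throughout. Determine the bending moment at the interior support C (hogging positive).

M_C = 277.3 kN·m

Insert a hinge at C; M_C is the redundant, and each span becomes simply supported.
Discontinuity in slope at C on the released structure — sum the simple-span end rotations:
  span AC: UDL 35: wL³/(24EI) = 1941/EI
  relative rotation θ_0 = (1941 + 0)/EI = 1941/EI
A unit hogging moment at C produces rotation L₁/(3EI) + L₂/(3EI) = 7/EI.
Slope continuity at C: θ_0 = M_C·7/EI, so M_C = 1941/7 = 277.3 kN·m (hogging).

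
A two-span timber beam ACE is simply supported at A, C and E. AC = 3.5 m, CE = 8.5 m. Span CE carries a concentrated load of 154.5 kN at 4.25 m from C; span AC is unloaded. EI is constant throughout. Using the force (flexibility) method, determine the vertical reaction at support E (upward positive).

Insert a hinge at C; M_C is the redundant, and each span becomes simply supported.
End slopes at the hinge C, treating each span as simply supported:
  span CE: point load 154.5 at a = 4.25: Pab(L + b)/(6LEI) = 697.7/EI
  relative rotation θ_0 = (0 + 697.7)/EI = 697.7/EI
A unit hogging moment at C produces rotation L₁/(3EI) + L₂/(3EI) = 4/EI.
Compatibility: M_C·(L₁+L₂)/(3EI) = θ_0, giving M_C = 174.4 kN·m (hogging).
Span CE, ΣM about E: R_C^{CE}·8.5 = 656.6 + 174.4, so R_C^{CE} = 97.77 kN and R_E = 154.5 − 97.77 = 56.73 kN.

R_E = 56.73 kN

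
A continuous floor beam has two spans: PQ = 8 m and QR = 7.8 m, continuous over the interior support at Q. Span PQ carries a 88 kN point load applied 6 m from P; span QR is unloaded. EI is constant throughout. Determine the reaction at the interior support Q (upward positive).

Take M_Q as the redundant. Released structure: two simple spans PQ and QR with a hinge at Q.
End slopes at the hinge Q, treating each span as simply supported:
  span PQ: point load 88 at a = 6: Pab(L + a)/(6LEI) = 308/EI
  relative rotation θ_0 = (308 + 0)/EI = 308/EI
A unit hogging moment at Q produces rotation L₁/(3EI) + L₂/(3EI) = 5.267/EI.
Compatibility: M_Q·(L₁+L₂)/(3EI) = θ_0, giving M_Q = 58.48 kN·m (hogging).
Span PQ, ΣM about P with M_Q applied at Q: R_Q^{PQ}·8 = 528 + 58.48, so R_Q^{PQ} = 73.31 kN and R_P = 88 − 73.31 = 14.69 kN.
Span QR, ΣM about R: R_Q^{QR}·7.8 = 0 + 58.48, so R_Q^{QR} = 7.498 kN and R_R = 0 − 7.498 = -7.498 kN.
R_Q = 73.31 + 7.498 = 80.81 kN.

R_Q = 80.81 kN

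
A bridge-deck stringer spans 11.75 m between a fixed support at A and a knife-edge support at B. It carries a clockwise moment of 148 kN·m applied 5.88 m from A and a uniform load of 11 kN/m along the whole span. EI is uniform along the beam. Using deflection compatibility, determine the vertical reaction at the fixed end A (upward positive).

Choose R_B as the redundant. The primary structure is the cantilever fixed at A.
Free-end deflection of the primary structure under the applied loading (downward +):
  clockwise couple 148 at a = 5.88: M₀a(2L − a)/(2EI) = 7667/EI
  UDL 11: wL⁴/(8EI) = 26209/EI
  δ_0 = 33876/EI
Flexibility coefficient — unit upward force at B: δ_{BB} = L³/(3EI) = 540.7/EI.
The prop prevents deflection at B: R_B = δ_0/δ_{BB} = 33876/540.7 = 62.65 kN.
Vertical equilibrium: R_A = ΣP − R_B = 129.2 − 62.65 = 66.6 kN.

R_A = 66.6 kN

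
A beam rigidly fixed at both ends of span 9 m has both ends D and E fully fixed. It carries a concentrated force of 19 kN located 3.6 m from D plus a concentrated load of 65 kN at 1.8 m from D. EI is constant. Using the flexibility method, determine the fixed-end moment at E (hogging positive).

M_E = 35.14 kN·m

Take the two fixed-end moments M_D, M_E as redundants; the released structure is the simple span DE.
End rotations of the released simple span under the applied load (×1/EI):
  at D: point load 19 at a = 3.6: Pab(L + b)/(6LEI) = 98.5/EI
  at E: point load 19 at a = 3.6: Pab(L + a)/(6LEI) = 86.18/EI
  at D: point load 65 at a = 1.8: Pab(L + b)/(6LEI) = 252.7/EI
  at E: point load 65 at a = 1.8: Pab(L + a)/(6LEI) = 168.5/EI
  θ_D0 = 351.2/EI,  θ_E0 = 254.7/EI
Flexibility coefficients: a unit moment at one end gives L/(3EI) there and L/(6EI) at the far end, so f₁₁ = f₂₂ = 3/EI and f₁₂ = f₂₁ = 1.5/EI.
Compatibility — zero rotation at each built-in end:
  3 M_D + 1.5 M_E = 351.2
  1.5 M_D + 3 M_E = 254.7
Solving the pair gives M_D = 99.5 kN·m and M_E = 35.14 kN·m (hogging).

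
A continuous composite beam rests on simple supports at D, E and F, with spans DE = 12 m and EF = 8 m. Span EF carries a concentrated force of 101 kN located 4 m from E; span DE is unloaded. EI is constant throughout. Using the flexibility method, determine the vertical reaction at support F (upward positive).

Insert a hinge at E; M_E is the redundant, and each span becomes simply supported.
Discontinuity in slope at E on the released structure — sum the simple-span end rotations:
  span EF: point load 101 at a = 4: Pab(L + b)/(6LEI) = 404/EI
  relative rotation θ_0 = (0 + 404)/EI = 404/EI
A unit hogging moment at E produces rotation L₁/(3EI) + L₂/(3EI) = 6.667/EI.
Compatibility: M_E·(L₁+L₂)/(3EI) = θ_0, giving M_E = 60.6 kN·m (hogging).
Span EF, ΣM about F: R_E^{EF}·8 = 404 + 60.6, so R_E^{EF} = 58.08 kN and R_F = 101 − 58.08 = 42.92 kN.

R_F = 42.92 kN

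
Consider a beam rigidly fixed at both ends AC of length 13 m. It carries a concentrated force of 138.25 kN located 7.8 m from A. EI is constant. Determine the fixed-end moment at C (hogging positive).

M_C = 258.8 kN·m

Release both end moments; the primary structure is a simply-supported span AC with redundants M_A and M_C.
End rotations of the released simple span under the applied load (×1/EI):
  at A: point load 138.25 at a = 7.8: Pab(L + b)/(6LEI) = 1308/EI
  at C: point load 138.25 at a = 7.8: Pab(L + a)/(6LEI) = 1495/EI
  θ_A0 = 1308/EI,  θ_C0 = 1495/EI
Flexibility coefficients: a unit moment at one end gives L/(3EI) there and L/(6EI) at the far end, so f₁₁ = f₂₂ = 4.333/EI and f₁₂ = f₂₁ = 2.167/EI.
Compatibility — zero rotation at each built-in end:
  4.333 M_A + 2.167 M_C = 1308
  2.167 M_A + 4.333 M_C = 1495
Solving the pair gives M_A = 172.5 kN·m and M_C = 258.8 kN·m (hogging).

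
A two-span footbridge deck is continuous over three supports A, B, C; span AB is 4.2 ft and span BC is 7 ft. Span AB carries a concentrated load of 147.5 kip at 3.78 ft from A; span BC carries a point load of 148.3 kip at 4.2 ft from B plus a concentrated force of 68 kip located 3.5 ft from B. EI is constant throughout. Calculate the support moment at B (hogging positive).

Release continuity at B by inserting a hinge; the redundant is the internal moment M_B. The primary structure is two simply-supported spans AB and BC.
Rotations at B on the released spans (each span's end-slope, ×1/EI):
  span AB: point load 147.5 at a = 3.78: Pab(L + a)/(6LEI) = 74.15/EI
  span BC: point load 148.3 at a = 4.2: Pab(L + b)/(6LEI) = 406.9/EI
  span BC: point load 68 at a = 3.5: Pab(L + b)/(6LEI) = 208.2/EI
  relative rotation θ_0 = (74.15 + 615.2)/EI = 689.3/EI
A unit hogging moment at B produces rotation L₁/(3EI) + L₂/(3EI) = 3.733/EI.
Slope continuity at B: θ_0 = M_B·3.733/EI, so M_B = 689.3/3.733 = 184.6 kip·ft (hogging).

M_B = 184.6 kip·ft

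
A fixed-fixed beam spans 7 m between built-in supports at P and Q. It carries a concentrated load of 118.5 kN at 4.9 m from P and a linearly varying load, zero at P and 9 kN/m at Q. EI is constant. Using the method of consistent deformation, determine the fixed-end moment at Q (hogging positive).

M_Q = 144 kN·m

Take the two fixed-end moments M_P, M_Q as redundants; the released structure is the simple span PQ.
Simple-span end rotations at P and Q under the given loads:
  at P: point load 118.5 at a = 4.9: Pab(L + b)/(6LEI) = 264.2/EI
  at Q: point load 118.5 at a = 4.9: Pab(L + a)/(6LEI) = 345.5/EI
  at P: triangular load, peak 9: 7w₀L³/(360EI) = 60.02/EI
  at Q: triangular load, peak 9: w₀L³/(45EI) = 68.6/EI
  θ_P0 = 324.2/EI,  θ_Q0 = 414.1/EI
Flexibility coefficients: a unit moment at one end gives L/(3EI) there and L/(6EI) at the far end, so f₁₁ = f₂₂ = 2.333/EI and f₁₂ = f₂₁ = 1.167/EI.
Compatibility — zero rotation at each built-in end:
  2.333 M_P + 1.167 M_Q = 324.2
  1.167 M_P + 2.333 M_Q = 414.1
Solving the pair gives M_P = 66.96 kN·m and M_Q = 144 kN·m (hogging).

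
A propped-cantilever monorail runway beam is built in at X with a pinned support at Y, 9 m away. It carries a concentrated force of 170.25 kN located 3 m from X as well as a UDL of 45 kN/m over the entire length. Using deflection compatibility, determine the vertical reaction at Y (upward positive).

Choose R_Y as the redundant. The primary structure is the cantilever fixed at X.
Deflection at Y on the released cantilever, summing each load's contribution:
  point load 170.25 at a = 3: Pa²(3L − a)/(6EI) = 6129/EI
  UDL 45: wL⁴/(8EI) = 36906/EI
  δ_0 = 43035/EI
Flexibility coefficient — unit upward force at Y: δ_{YY} = L³/(3EI) = 243/EI.
The prop prevents deflection at Y: R_Y = δ_0/δ_{YY} = 43035/243 = 177.1 kN.

R_Y = 177.1 kN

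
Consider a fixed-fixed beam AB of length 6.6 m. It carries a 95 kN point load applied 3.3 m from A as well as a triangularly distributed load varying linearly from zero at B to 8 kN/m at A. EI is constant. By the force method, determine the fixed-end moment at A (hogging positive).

M_A = 95.8 kN·m

Take the two fixed-end moments M_A, M_B as redundants; the released structure is the simple span AB.
Simple-span end rotations at A and B under the given loads:
  at A: point load 95 at a = 3.3: Pab(L + b)/(6LEI) = 258.6/EI
  at B: point load 95 at a = 3.3: Pab(L + a)/(6LEI) = 258.6/EI
  at A: triangular load, peak 8: w₀L³/(45EI) = 51.11/EI
  at B: triangular load, peak 8: 7w₀L³/(360EI) = 44.72/EI
  θ_A0 = 309.7/EI,  θ_B0 = 303.4/EI
Flexibility coefficients: a unit moment at one end gives L/(3EI) there and L/(6EI) at the far end, so f₁₁ = f₂₂ = 2.2/EI and f₁₂ = f₂₁ = 1.1/EI.
Compatibility — zero rotation at each built-in end:
  2.2 M_A + 1.1 M_B = 309.7
  1.1 M_A + 2.2 M_B = 303.4
Solving the pair gives M_A = 95.8 kN·m and M_B = 89.99 kN·m (hogging).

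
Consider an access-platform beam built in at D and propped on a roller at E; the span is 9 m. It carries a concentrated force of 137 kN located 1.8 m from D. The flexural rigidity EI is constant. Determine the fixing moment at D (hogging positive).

M_D = 177.6 kN·m

Take the reaction at E as the redundant and release it; the primary structure is a cantilever fixed at D.
Deflection at E on the released cantilever, summing each load's contribution:
  point load 137 at a = 1.8: Pa²(3L − a)/(6EI) = 1864/EI
Flexibility coefficient — unit upward force at E: δ_{EE} = L³/(3EI) = 243/EI.
Compatibility at E: δ_0 − R_E·δ_{EE} = 0, so R_E = 1864/243 = 7.672 kN.
Moment equilibrium about D: M_D = Σ(load moments about D) − R_E·L = 246.6 − 7.672×9 = 177.6 kN·m.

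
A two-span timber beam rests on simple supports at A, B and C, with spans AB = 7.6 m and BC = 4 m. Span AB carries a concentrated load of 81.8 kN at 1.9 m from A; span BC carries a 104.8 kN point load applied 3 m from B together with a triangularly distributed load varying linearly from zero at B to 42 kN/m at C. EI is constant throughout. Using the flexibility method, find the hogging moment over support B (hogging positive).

M_B = 78.19 kN·m

Take M_B as the redundant. Released structure: two simple spans AB and BC with a hinge at B.
End slopes at the hinge B, treating each span as simply supported:
  span AB: point load 81.8 at a = 1.9: Pab(L + a)/(6LEI) = 184.6/EI
  span BC: point load 104.8 at a = 3: Pab(L + b)/(6LEI) = 65.5/EI
  span BC: triangular load, peak 42: 7w₀L³/(360EI) = 52.27/EI
  relative rotation θ_0 = (184.6 + 117.8)/EI = 302.3/EI
A unit hogging moment at B produces rotation L₁/(3EI) + L₂/(3EI) = 3.867/EI.
Compatibility: M_B·(L₁+L₂)/(3EI) = θ_0, giving M_B = 78.19 kN·m (hogging).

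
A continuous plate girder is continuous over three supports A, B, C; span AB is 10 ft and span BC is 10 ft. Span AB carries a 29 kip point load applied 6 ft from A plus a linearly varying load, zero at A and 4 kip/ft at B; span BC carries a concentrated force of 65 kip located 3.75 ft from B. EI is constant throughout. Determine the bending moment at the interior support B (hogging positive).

M_B = 103.1 kip·ft

Take M_B as the redundant. Released structure: two simple spans AB and BC with a hinge at B.
Rotations at B on the released spans (each span's end-slope, ×1/EI):
  span AB: point load 29 at a = 6: Pab(L + a)/(6LEI) = 185.6/EI
  span AB: triangular load, peak 4: w₀L³/(45EI) = 88.89/EI
  span BC: point load 65 at a = 3.75: Pab(L + b)/(6LEI) = 412.6/EI
  relative rotation θ_0 = (274.5 + 412.6)/EI = 687.1/EI
A unit hogging moment at B produces rotation L₁/(3EI) + L₂/(3EI) = 6.667/EI.
Slope continuity at B: θ_0 = M_B·6.667/EI, so M_B = 687.1/6.667 = 103.1 kip·ft (hogging).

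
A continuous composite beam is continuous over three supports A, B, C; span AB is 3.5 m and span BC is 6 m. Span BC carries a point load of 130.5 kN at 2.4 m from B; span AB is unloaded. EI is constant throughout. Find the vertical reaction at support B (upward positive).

Release continuity at B by inserting a hinge; the redundant is the internal moment M_B. The primary structure is two simply-supported spans AB and BC.
End slopes at the hinge B, treating each span as simply supported:
  span BC: point load 130.5 at a = 2.4: Pab(L + b)/(6LEI) = 300.7/EI
  relative rotation θ_0 = (0 + 300.7)/EI = 300.7/EI
A unit hogging moment at B produces rotation L₁/(3EI) + L₂/(3EI) = 3.167/EI.
Slope continuity at B: θ_0 = M_B·3.167/EI, so M_B = 300.7/3.167 = 94.95 kN·m (hogging).
Span AB, ΣM about A with M_B applied at B: R_B^{AB}·3.5 = 0 + 94.95, so R_B^{AB} = 27.13 kN and R_A = 0 − 27.13 = -27.13 kN.
Span BC, ΣM about C: R_B^{BC}·6 = 469.8 + 94.95, so R_B^{BC} = 94.12 kN and R_C = 130.5 − 94.12 = 36.38 kN.
R_B = 27.13 + 94.12 = 121.3 kN.

R_B = 121.3 kN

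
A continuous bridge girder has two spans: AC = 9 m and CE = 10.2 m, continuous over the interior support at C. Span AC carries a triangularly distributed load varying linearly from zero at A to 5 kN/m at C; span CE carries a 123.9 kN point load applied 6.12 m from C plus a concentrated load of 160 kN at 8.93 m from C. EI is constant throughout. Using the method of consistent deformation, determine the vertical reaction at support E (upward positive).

Release continuity at C by inserting a hinge; the redundant is the internal moment M_C. The primary structure is two simply-supported spans AC and CE.
Rotations at C on the released spans (each span's end-slope, ×1/EI):
  span AC: triangular load, peak 5: w₀L³/(45EI) = 81/EI
  span CE: point load 123.9 at a = 6.12: Pab(L + b)/(6LEI) = 721.9/EI
  span CE: point load 160 at a = 8.93: Pab(L + b)/(6LEI) = 340.1/EI
  relative rotation θ_0 = (81 + 1062)/EI = 1143/EI
A unit hogging moment at C produces rotation L₁/(3EI) + L₂/(3EI) = 6.4/EI.
Slope continuity at C: θ_0 = M_C·6.4/EI, so M_C = 1143/6.4 = 178.6 kN·m (hogging).
Span CE, ΣM about E: R_C^{CE}·10.2 = 708.7 + 178.6, so R_C^{CE} = 86.99 kN and R_E = 283.9 − 86.99 = 196.9 kN.

R_E = 196.9 kN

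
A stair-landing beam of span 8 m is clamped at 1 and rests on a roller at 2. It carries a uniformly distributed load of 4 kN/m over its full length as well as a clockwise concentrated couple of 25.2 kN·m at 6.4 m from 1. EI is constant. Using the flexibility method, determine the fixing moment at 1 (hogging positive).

Release the roller at 2. Primary structure: cantilever fixed at 1.
Free-end deflection of the primary structure under the applied loading (downward +):
  UDL 4: wL⁴/(8EI) = 2048/EI
  clockwise couple 25.2 at a = 6.4: M₀a(2L − a)/(2EI) = 774.1/EI
  δ_0 = 2822/EI
Flexibility coefficient — unit upward force at 2: δ_{22} = L³/(3EI) = 170.7/EI.
The prop prevents deflection at 2: R_2 = δ_0/δ_{22} = 2822/170.7 = 16.54 kN.
Moment equilibrium about 1: M_1 = Σ(load moments about 1) − R_2·L = 153.2 − 16.54×8 = 20.91 kN·m.

M_1 = 20.91 kN·m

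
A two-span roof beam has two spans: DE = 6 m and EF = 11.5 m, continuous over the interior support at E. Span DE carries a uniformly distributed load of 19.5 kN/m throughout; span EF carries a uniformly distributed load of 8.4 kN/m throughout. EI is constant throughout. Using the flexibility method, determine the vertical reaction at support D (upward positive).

R_D = 38.28 kN

Take M_E as the redundant. Released structure: two simple spans DE and EF with a hinge at E.
Rotations at E on the released spans (each span's end-slope, ×1/EI):
  span DE: UDL 19.5: wL³/(24EI) = 175.5/EI
  span EF: UDL 8.4: wL³/(24EI) = 532.3/EI
  relative rotation θ_0 = (175.5 + 532.3)/EI = 707.8/EI
A unit hogging moment at E produces rotation L₁/(3EI) + L₂/(3EI) = 5.833/EI.
Slope continuity at E: θ_0 = M_E·5.833/EI, so M_E = 707.8/5.833 = 121.3 kN·m (hogging).
Span DE, ΣM about D with M_E applied at E: R_E^{DE}·6 = 351 + 121.3, so R_E^{DE} = 78.72 kN and R_D = 117 − 78.72 = 38.28 kN.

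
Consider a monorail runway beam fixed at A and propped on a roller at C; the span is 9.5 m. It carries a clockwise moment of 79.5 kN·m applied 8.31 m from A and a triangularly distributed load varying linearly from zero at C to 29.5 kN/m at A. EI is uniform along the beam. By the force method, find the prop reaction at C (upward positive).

Release the roller at C. Primary structure: cantilever fixed at A.
Primary-structure tip deflection at C by superposition:
  clockwise couple 79.5 at a = 8.31: M₀a(2L − a)/(2EI) = 3531/EI
  triangular load, peak 29.5 at the fixed end: w₀L⁴/(30EI) = 8009/EI
  δ_0 = 11540/EI
Flexibility coefficient — unit upward force at C: δ_{CC} = L³/(3EI) = 285.8/EI.
Compatibility at C: δ_0 − R_C·δ_{CC} = 0, so R_C = 11540/285.8 = 40.38 kN.

R_C = 40.38 kN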